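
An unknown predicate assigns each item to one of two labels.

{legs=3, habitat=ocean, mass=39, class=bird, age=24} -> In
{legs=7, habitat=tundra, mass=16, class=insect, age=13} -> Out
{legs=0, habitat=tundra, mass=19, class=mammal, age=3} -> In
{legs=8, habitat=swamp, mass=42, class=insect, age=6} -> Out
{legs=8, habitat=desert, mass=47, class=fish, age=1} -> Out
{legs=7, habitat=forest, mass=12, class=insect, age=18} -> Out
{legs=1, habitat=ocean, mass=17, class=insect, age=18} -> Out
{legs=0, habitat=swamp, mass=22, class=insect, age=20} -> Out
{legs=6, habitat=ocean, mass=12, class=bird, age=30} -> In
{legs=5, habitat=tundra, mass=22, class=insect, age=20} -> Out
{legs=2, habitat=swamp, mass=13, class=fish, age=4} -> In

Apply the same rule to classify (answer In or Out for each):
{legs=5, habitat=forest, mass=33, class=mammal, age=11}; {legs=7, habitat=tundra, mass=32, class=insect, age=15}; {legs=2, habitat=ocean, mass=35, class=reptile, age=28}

A rule that fits every label: class is not insect AND age ≥ 3 — true of each 'In' example, false of each 'Out' one.
{legs=5, habitat=forest, mass=33, class=mammal, age=11}: class is mammal, age = 11, satisfies this → In.
{legs=7, habitat=tundra, mass=32, class=insect, age=15}: class is insect, age = 15, fails this test → Out.
{legs=2, habitat=ocean, mass=35, class=reptile, age=28}: class is reptile, age = 28, satisfies this → In.

In, Out, In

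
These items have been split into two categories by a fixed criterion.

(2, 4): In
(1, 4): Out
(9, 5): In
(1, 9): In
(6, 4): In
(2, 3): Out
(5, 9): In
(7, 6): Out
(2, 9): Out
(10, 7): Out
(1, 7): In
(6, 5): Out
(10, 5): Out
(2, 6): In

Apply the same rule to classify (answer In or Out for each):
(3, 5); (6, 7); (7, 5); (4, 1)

All 'In' examples share one property — sum is even — and every 'Out' example lacks it.
(3, 5): In (3+5 = 8). (6, 7): Out (6+7 = 13). (7, 5): In (7+5 = 12). (4, 1): Out (4+1 = 5).

In, Out, In, Out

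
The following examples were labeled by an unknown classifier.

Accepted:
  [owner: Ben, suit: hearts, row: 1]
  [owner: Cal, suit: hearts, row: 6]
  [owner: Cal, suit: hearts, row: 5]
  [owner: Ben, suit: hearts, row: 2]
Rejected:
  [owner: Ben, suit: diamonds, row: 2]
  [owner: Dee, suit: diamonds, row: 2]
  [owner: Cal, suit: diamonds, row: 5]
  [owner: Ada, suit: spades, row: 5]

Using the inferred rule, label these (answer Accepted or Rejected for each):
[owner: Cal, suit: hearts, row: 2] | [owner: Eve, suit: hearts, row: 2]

The distinguishing property — suit is hearts — holds for all the 'Accepted' cases and none of the 'Rejected' cases.
[owner: Cal, suit: hearts, row: 2] → suit is hearts → Accepted.
[owner: Eve, suit: hearts, row: 2] → suit is hearts → Accepted.

Accepted, Accepted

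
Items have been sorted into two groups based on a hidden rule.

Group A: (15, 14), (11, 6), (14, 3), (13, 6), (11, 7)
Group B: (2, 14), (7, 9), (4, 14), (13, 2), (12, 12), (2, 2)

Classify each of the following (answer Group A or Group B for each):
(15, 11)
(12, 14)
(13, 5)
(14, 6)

The rule appears to be: first > second AND sum ≥ 16.

Group A, Group B, Group A, Group A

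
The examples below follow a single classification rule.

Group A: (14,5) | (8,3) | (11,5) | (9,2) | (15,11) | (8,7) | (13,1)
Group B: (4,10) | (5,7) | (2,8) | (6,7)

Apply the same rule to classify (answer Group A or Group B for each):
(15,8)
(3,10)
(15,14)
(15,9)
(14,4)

Group A, Group B, Group A, Group A, Group A

The simplest hypothesis consistent with all the labels is: first > second.
(15,8): 15 > 8, qualifies → Group A. (3,10): 3 < 10, fails the rule → Group B. (15,14): 15 > 14, qualifies → Group A. (15,9): 15 > 9, qualifies → Group A. (14,4): 14 > 4, qualifies → Group A.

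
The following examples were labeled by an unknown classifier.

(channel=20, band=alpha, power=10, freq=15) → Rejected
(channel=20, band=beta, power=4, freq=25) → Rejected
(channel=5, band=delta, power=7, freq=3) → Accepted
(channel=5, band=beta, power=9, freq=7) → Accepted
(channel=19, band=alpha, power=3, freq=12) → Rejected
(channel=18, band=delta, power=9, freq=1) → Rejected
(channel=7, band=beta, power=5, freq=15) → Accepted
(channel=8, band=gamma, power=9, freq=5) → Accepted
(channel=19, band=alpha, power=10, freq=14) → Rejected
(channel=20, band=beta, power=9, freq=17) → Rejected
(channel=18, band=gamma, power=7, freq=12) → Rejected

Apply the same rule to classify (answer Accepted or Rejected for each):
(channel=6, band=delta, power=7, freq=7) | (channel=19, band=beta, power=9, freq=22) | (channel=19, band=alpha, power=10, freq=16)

Accepted, Rejected, Rejected

The common property of the 'Accepted' items is: channel ≤ 8. No 'Rejected' item has it.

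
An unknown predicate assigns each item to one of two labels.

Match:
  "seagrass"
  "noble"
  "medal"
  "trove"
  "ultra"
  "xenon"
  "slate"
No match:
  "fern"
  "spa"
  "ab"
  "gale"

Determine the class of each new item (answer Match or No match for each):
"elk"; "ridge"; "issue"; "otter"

No match, Match, Match, Match

One predicate separates the groups cleanly: length ≥ 5.
"elk": length 3, does not satisfy this → No match.
"ridge": length 5, matches → Match.
"issue": length 5, matches → Match.
"otter": length 5, matches → Match.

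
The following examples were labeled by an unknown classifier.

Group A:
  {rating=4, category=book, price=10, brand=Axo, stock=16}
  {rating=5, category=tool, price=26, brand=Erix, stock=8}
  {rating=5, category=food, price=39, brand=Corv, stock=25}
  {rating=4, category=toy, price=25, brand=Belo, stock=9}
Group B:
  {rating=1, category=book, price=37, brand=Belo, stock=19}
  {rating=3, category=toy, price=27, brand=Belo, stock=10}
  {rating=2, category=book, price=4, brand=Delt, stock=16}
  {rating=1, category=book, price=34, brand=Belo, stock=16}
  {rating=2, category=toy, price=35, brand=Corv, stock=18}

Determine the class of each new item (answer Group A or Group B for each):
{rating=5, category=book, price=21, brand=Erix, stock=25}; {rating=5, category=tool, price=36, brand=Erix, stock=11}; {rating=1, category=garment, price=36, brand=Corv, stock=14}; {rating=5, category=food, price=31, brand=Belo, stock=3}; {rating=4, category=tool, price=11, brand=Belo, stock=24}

The common property of the 'Group A' items is: rating ≥ 4. No 'Group B' item has it.
{rating=5, category=book, price=21, brand=Erix, stock=25}: Group A (rating = 5).
{rating=5, category=tool, price=36, brand=Erix, stock=11}: Group A (rating = 5).
{rating=1, category=garment, price=36, brand=Corv, stock=14}: Group B (rating = 1).
{rating=5, category=food, price=31, brand=Belo, stock=3}: Group A (rating = 5).
{rating=4, category=tool, price=11, brand=Belo, stock=24}: Group A (rating = 4).

Group A, Group A, Group B, Group A, Group A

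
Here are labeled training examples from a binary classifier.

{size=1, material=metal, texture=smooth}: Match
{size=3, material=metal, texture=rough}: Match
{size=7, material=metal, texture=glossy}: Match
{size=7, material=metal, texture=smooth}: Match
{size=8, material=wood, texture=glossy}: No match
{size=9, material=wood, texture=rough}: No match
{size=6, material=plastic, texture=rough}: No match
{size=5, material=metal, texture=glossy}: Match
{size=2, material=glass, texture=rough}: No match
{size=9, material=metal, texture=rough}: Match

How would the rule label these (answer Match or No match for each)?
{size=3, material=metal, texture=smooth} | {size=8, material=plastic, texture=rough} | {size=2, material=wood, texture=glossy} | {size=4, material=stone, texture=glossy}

Checking candidate rules against both groups, what survives is: material is metal.
Match: {size=3, material=metal, texture=smooth}, since material is metal. No match: {size=8, material=plastic, texture=rough}, since material is plastic. No match: {size=2, material=wood, texture=glossy}, since material is wood. No match: {size=4, material=stone, texture=glossy}, since material is stone.

Match, No match, No match, No match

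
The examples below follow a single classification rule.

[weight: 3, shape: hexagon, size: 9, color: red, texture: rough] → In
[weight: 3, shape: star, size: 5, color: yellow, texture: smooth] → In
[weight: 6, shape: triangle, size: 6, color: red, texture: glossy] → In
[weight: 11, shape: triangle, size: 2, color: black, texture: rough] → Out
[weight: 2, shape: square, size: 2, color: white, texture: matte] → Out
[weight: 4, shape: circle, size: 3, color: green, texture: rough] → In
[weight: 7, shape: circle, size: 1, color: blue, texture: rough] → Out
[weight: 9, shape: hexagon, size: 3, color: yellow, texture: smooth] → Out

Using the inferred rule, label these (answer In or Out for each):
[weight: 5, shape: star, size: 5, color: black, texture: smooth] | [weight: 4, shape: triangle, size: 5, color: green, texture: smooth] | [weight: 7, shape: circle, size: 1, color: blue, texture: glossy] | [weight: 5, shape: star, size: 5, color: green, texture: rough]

A rule that fits every label: weight ≤ 6 AND size ≥ 3 — true of each 'In' example, false of each 'Out' one.
[weight: 5, shape: star, size: 5, color: black, texture: smooth] — weight = 5, size = 5, hence In.
[weight: 4, shape: triangle, size: 5, color: green, texture: smooth] — weight = 4, size = 5, hence In.
[weight: 7, shape: circle, size: 1, color: blue, texture: glossy] — weight = 7, size = 1, hence Out.
[weight: 5, shape: star, size: 5, color: green, texture: rough] — weight = 5, size = 5, hence In.

In, In, Out, In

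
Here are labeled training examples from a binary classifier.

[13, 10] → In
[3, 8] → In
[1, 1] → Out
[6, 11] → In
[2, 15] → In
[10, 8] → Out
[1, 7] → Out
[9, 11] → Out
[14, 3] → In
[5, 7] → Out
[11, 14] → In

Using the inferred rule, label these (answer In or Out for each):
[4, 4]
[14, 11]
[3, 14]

Out, In, In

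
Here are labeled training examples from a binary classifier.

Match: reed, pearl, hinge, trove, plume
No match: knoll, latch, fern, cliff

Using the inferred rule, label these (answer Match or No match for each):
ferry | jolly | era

No match, No match, Match

The simplest hypothesis consistent with all the labels is: has ≥ 2 vowels.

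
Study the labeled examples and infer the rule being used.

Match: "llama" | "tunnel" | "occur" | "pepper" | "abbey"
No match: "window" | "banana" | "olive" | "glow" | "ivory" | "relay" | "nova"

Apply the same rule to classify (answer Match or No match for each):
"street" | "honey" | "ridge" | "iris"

All 'Match' examples share one property — has a double letter — and every 'No match' example lacks it.
Match: "street", since 'ee' doubled. No match: "honey", since no doubled letter. No match: "ridge", since no doubled letter. No match: "iris", since no doubled letter.

Match, No match, No match, No match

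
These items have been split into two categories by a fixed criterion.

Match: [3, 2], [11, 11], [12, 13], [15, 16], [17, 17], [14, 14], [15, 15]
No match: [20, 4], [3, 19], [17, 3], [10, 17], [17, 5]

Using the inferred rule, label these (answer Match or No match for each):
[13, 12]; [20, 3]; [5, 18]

Every 'Match' example satisfies: |first − second| ≤ 1. None of the 'No match' examples do.
[13, 12]: Match (|13−12| = 1).
[20, 3]: No match (|20−3| = 17).
[5, 18]: No match (|5−18| = 13).

Match, No match, No match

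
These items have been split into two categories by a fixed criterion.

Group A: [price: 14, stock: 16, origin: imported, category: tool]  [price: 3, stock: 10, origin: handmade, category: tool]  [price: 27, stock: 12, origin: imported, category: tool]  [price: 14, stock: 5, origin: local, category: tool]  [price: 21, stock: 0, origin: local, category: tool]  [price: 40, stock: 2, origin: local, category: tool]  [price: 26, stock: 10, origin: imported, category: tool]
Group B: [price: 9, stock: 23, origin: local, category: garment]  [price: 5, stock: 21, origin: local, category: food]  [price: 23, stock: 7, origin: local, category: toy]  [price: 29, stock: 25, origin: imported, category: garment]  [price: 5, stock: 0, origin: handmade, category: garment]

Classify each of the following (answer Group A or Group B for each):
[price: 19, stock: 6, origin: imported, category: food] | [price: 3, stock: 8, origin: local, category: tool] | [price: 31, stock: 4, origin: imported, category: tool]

Group B, Group A, Group A

One predicate separates the groups cleanly: category is tool.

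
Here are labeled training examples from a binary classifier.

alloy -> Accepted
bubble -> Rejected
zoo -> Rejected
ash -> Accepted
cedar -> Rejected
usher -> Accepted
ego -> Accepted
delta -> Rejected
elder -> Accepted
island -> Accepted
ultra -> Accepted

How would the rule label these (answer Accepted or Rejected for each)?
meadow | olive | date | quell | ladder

Looking at the examples, the only property every 'Accepted' case has and every 'Rejected' case lacks is: starts with a vowel.

Rejected, Accepted, Rejected, Rejected, Rejected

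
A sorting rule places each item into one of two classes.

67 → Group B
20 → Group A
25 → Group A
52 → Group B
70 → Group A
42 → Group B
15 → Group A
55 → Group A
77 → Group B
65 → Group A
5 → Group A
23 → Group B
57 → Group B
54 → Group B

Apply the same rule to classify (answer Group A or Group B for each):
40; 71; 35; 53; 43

Group A, Group B, Group A, Group B, Group B

Checking candidate rules against both groups, what survives is: multiple of 5.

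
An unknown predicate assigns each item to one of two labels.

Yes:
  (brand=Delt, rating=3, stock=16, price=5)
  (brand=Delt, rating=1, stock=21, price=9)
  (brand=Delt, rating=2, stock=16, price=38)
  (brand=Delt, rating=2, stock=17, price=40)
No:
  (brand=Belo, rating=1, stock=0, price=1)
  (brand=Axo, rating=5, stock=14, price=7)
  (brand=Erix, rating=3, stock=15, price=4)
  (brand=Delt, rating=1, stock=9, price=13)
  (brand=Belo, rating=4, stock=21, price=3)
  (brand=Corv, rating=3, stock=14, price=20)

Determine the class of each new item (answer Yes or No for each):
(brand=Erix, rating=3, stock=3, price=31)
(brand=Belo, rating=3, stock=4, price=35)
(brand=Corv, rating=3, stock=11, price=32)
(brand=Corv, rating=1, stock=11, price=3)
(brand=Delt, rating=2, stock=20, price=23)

No, No, No, No, Yes

Every 'Yes' example satisfies: brand is Delt AND stock ≥ 14. None of the 'No' examples do.
(brand=Erix, rating=3, stock=3, price=31) → brand is Erix, stock = 3 → No. (brand=Belo, rating=3, stock=4, price=35) → brand is Belo, stock = 4 → No. (brand=Corv, rating=3, stock=11, price=32) → brand is Corv, stock = 11 → No. (brand=Corv, rating=1, stock=11, price=3) → brand is Corv, stock = 11 → No. (brand=Delt, rating=2, stock=20, price=23) → brand is Delt, stock = 20 → Yes.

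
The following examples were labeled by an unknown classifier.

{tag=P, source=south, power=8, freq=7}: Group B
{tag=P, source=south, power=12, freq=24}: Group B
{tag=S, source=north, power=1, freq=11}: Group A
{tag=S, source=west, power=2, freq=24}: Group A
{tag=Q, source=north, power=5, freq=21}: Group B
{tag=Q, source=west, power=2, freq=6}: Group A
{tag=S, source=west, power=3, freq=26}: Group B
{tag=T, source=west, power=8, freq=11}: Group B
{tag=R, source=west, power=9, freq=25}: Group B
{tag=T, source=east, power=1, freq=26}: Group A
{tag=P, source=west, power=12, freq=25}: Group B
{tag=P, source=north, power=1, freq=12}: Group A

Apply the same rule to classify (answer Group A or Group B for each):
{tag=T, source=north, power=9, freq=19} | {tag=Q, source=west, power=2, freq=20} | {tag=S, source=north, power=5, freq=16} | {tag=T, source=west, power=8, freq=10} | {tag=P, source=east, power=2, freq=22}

The pattern is that an item is 'Group A' exactly when: power ≤ 2.

Group B, Group A, Group B, Group B, Group A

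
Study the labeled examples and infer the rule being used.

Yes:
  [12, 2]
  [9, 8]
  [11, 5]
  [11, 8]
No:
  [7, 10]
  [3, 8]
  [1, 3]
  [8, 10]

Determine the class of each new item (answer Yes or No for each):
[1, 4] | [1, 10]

The classifier is using: first > second.
[1, 4] → 1 < 4 → No. [1, 10] → 1 < 10 → No.

No, No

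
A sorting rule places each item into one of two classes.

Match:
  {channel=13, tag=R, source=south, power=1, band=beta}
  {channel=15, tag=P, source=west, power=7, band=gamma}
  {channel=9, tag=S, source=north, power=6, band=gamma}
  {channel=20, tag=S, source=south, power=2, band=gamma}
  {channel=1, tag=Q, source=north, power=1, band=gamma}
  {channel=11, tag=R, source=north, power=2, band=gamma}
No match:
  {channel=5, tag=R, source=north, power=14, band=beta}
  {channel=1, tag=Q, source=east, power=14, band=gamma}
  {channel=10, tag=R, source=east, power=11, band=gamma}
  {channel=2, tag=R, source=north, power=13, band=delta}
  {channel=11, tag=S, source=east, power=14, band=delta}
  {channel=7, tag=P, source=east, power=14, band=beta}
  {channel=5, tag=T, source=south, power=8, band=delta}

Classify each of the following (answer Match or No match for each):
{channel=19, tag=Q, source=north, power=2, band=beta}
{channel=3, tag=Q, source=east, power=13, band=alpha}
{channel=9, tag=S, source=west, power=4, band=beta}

Every 'Match' example satisfies: power ≤ 7. None of the 'No match' examples do.
{channel=19, tag=Q, source=north, power=2, band=beta} → power = 2 → Match.
{channel=3, tag=Q, source=east, power=13, band=alpha} → power = 13 → No match.
{channel=9, tag=S, source=west, power=4, band=beta} → power = 4 → Match.

Match, No match, Match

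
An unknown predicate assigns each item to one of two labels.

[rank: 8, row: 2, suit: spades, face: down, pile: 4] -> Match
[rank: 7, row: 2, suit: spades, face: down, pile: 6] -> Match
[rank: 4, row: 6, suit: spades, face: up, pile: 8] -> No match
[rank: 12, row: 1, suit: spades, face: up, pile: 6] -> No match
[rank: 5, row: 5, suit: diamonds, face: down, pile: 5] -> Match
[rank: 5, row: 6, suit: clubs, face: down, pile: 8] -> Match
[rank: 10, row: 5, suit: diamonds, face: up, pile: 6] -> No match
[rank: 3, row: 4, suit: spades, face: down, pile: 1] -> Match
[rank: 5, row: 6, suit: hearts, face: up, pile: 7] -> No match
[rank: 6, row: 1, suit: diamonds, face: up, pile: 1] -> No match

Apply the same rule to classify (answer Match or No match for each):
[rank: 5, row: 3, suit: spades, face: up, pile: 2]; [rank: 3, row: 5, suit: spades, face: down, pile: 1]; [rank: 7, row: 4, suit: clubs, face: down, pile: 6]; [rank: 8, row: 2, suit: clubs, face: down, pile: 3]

No match, Match, Match, Match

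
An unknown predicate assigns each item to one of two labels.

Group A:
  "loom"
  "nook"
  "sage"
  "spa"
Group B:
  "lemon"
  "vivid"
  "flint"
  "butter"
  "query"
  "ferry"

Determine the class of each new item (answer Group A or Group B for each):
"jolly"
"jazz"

One predicate separates the groups cleanly: length ≤ 4.
"jolly": length 5 — fails this test, so Group B.
"jazz": length 4 — meets the rule, so Group A.

Group B, Group A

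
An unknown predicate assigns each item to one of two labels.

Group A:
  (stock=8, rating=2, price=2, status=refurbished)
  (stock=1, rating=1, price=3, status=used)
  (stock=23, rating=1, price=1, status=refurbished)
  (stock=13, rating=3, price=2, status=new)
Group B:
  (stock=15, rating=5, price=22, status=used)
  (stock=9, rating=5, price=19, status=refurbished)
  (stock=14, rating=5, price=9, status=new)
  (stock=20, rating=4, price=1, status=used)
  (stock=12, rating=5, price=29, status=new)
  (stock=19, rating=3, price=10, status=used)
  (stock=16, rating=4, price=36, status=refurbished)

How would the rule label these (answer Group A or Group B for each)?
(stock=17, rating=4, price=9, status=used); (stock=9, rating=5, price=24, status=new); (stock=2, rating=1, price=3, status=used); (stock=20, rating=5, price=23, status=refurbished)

All 'Group A' examples share one property — rating ≤ 3 AND price ≤ 3 — and every 'Group B' example lacks it.
(stock=17, rating=4, price=9, status=used): Group B (rating = 4, price = 9). (stock=9, rating=5, price=24, status=new): Group B (rating = 5, price = 24). (stock=2, rating=1, price=3, status=used): Group A (rating = 1, price = 3). (stock=20, rating=5, price=23, status=refurbished): Group B (rating = 5, price = 23).

Group B, Group B, Group A, Group B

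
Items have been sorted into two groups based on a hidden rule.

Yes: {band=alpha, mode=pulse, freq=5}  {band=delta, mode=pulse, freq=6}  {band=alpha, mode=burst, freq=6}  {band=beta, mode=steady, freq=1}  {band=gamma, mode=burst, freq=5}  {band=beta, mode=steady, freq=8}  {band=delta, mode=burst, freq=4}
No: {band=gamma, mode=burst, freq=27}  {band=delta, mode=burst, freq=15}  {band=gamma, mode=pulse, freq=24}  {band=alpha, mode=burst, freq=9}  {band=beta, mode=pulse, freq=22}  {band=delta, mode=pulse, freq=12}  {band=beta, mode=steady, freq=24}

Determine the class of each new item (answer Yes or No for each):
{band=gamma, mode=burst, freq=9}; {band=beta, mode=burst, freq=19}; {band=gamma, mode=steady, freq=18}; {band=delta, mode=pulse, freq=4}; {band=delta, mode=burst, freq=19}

One predicate separates the groups cleanly: freq ≤ 8.
{band=gamma, mode=burst, freq=9} — freq = 9, hence No. {band=beta, mode=burst, freq=19} — freq = 19, hence No. {band=gamma, mode=steady, freq=18} — freq = 18, hence No. {band=delta, mode=pulse, freq=4} — freq = 4, hence Yes. {band=delta, mode=burst, freq=19} — freq = 19, hence No.

No, No, No, Yes, No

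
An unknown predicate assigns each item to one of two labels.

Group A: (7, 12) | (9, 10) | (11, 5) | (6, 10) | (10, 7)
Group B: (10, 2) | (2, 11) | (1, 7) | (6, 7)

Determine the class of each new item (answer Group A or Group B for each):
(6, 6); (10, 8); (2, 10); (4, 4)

Group B, Group A, Group B, Group B

The simplest hypothesis consistent with all the labels is: sum ≥ 16.
(6, 6): 6+6 = 12 — fails this test, so Group B. (10, 8): 10+8 = 18 — meets the rule, so Group A. (2, 10): 2+10 = 12 — fails this test, so Group B. (4, 4): 4+4 = 8 — fails this test, so Group B.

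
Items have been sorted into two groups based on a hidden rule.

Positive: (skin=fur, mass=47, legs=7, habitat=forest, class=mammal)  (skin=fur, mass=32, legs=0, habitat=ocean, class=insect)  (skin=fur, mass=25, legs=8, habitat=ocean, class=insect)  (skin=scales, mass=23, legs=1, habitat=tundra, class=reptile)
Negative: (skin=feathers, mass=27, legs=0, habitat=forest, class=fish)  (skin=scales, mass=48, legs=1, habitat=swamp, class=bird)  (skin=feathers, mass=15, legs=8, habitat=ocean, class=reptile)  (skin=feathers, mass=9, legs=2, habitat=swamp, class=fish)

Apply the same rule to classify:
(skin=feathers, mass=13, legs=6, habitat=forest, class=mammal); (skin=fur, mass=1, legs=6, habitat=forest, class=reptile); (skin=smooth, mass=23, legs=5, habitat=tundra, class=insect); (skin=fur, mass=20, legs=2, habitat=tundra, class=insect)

One predicate separates the groups cleanly: habitat is tundra OR skin is fur.
(skin=feathers, mass=13, legs=6, habitat=forest, class=mammal) → habitat is forest, skin is feathers → Negative.
(skin=fur, mass=1, legs=6, habitat=forest, class=reptile) → habitat is forest, skin is fur → Positive.
(skin=smooth, mass=23, legs=5, habitat=tundra, class=insect) → habitat is tundra, skin is smooth → Positive.
(skin=fur, mass=20, legs=2, habitat=tundra, class=insect) → habitat is tundra, skin is fur → Positive.

Negative, Positive, Positive, Positive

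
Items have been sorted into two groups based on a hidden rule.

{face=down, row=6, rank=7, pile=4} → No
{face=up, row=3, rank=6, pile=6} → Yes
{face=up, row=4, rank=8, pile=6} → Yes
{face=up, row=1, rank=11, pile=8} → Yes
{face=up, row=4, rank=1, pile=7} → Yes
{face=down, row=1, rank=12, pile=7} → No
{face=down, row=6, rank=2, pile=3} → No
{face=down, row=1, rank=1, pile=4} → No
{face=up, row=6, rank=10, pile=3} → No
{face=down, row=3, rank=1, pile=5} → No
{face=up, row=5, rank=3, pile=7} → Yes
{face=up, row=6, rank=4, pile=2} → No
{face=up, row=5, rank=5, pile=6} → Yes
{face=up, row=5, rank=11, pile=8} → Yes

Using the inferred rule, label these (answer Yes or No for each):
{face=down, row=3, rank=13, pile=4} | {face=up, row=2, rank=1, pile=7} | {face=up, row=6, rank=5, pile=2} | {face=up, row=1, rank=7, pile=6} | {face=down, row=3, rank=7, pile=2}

No, Yes, No, Yes, No

All 'Yes' examples share one property — face is up AND row ≤ 5 — and every 'No' example lacks it.
No: {face=down, row=3, rank=13, pile=4}, since face is down, row = 3.
Yes: {face=up, row=2, rank=1, pile=7}, since face is up, row = 2.
No: {face=up, row=6, rank=5, pile=2}, since face is up, row = 6.
Yes: {face=up, row=1, rank=7, pile=6}, since face is up, row = 1.
No: {face=down, row=3, rank=7, pile=2}, since face is down, row = 3.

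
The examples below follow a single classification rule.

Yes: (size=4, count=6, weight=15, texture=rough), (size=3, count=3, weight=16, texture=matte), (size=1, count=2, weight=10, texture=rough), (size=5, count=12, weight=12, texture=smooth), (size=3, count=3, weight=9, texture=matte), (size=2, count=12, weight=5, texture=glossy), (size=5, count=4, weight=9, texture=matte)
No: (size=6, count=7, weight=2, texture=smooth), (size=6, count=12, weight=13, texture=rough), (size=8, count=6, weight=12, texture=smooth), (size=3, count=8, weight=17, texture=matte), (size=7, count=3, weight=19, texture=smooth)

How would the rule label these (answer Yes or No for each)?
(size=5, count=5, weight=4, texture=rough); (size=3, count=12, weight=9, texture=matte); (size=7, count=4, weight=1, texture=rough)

Yes, Yes, No

The distinguishing property — weight ≤ 16 AND size ≤ 5 — holds for all the 'Yes' cases and none of the 'No' cases.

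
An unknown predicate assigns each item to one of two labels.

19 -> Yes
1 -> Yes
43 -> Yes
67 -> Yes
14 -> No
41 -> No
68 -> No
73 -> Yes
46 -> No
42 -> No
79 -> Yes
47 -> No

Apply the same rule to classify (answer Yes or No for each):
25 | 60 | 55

Yes, No, Yes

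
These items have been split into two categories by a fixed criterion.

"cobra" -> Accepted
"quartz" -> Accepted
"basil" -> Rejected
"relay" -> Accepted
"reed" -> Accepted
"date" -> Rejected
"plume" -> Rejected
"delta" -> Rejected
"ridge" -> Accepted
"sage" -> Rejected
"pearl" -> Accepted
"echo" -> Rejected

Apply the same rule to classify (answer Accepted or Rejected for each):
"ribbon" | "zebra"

Accepted, Accepted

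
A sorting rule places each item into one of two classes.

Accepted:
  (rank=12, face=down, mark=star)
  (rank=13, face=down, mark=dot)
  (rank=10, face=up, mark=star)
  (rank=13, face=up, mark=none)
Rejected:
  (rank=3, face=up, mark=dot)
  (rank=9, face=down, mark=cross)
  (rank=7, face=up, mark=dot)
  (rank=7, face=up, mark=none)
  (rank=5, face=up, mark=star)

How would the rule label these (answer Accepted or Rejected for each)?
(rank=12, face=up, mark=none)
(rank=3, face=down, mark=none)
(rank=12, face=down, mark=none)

Accepted, Rejected, Accepted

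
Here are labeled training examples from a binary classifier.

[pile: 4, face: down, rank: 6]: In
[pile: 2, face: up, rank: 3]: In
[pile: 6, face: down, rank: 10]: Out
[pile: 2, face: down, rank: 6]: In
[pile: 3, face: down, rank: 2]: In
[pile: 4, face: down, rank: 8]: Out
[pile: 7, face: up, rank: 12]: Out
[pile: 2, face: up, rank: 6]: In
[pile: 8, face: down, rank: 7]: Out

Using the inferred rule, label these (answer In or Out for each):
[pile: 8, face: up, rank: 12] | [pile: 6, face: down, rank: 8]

A rule that fits every label: rank ≤ 6 — true of each 'In' example, false of each 'Out' one.
[pile: 8, face: up, rank: 12] — rank = 12, hence Out. [pile: 6, face: down, rank: 8] — rank = 8, hence Out.

Out, Out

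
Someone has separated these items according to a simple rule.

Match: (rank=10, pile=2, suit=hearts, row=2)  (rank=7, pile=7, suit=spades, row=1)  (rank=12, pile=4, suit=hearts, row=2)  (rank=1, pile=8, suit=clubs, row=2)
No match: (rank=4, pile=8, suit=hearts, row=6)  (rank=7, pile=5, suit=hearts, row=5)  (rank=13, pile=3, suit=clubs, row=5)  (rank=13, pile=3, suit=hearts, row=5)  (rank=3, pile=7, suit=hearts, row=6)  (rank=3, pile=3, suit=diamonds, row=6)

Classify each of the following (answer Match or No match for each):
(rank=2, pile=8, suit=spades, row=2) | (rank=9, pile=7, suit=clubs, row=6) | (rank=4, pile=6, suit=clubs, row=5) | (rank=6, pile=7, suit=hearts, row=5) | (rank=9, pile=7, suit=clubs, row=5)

Rule: row ≤ 2. This holds for each 'Match' example and fails for each 'No match' one.
(rank=2, pile=8, suit=spades, row=2): row = 2 — matches, so Match. (rank=9, pile=7, suit=clubs, row=6): row = 6 — does not satisfy this, so No match. (rank=4, pile=6, suit=clubs, row=5): row = 5 — does not satisfy this, so No match. (rank=6, pile=7, suit=hearts, row=5): row = 5 — does not satisfy this, so No match. (rank=9, pile=7, suit=clubs, row=5): row = 5 — does not satisfy this, so No match.

Match, No match, No match, No match, No match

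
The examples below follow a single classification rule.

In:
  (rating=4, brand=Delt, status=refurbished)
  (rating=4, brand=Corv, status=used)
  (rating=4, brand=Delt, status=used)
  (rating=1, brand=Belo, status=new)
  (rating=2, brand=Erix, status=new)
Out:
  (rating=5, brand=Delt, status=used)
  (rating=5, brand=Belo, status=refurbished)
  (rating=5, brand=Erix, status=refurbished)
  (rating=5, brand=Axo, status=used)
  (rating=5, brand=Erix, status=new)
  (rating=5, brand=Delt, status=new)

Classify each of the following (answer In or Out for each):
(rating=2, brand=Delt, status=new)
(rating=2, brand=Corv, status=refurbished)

In, In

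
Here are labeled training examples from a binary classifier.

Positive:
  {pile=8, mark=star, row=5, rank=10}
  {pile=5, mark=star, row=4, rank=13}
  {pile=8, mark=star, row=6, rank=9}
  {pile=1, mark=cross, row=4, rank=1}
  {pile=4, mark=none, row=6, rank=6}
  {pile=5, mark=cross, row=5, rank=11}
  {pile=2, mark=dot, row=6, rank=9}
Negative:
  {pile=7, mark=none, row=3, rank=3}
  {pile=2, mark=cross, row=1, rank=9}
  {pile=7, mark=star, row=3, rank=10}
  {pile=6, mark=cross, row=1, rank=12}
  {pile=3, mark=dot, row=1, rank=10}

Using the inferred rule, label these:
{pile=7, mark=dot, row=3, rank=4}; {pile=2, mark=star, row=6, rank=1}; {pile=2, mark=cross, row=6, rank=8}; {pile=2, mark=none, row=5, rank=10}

Negative, Positive, Positive, Positive

The rule appears to be: row ≥ 4.
{pile=7, mark=dot, row=3, rank=4}: Negative (row = 3).
{pile=2, mark=star, row=6, rank=1}: Positive (row = 6).
{pile=2, mark=cross, row=6, rank=8}: Positive (row = 6).
{pile=2, mark=none, row=5, rank=10}: Positive (row = 5).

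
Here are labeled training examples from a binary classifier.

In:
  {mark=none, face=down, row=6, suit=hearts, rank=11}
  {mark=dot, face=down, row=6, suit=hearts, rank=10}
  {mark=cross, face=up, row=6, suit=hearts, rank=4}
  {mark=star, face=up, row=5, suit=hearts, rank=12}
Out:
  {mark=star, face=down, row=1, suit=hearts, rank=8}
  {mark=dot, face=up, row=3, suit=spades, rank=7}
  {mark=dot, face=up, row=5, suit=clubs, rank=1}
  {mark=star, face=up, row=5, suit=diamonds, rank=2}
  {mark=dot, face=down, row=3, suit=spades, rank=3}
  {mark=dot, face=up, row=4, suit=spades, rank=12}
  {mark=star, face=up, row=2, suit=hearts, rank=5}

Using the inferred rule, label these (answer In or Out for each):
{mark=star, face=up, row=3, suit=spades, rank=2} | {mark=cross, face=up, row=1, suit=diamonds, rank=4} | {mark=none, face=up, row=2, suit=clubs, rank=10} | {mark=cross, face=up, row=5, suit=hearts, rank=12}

The classifier is using: suit is hearts AND row ≥ 3.

Out, Out, Out, In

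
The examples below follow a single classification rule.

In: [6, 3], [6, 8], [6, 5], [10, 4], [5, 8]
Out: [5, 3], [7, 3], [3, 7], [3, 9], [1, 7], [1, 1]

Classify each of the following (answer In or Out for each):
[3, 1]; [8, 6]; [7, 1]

Out, In, Out

A rule that fits every label: product is even — true of each 'In' example, false of each 'Out' one.
[3, 1] — 3·1 = 3, hence Out. [8, 6] — 8·6 = 48, hence In. [7, 1] — 7·1 = 7, hence Out.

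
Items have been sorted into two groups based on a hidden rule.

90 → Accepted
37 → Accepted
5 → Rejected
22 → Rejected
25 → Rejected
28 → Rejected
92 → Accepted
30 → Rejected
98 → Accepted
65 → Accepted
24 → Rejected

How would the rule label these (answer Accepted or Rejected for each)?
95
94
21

Accepted, Accepted, Rejected

The classifier is using: at least 37.
95: Accepted (95 ≥ 37).
94: Accepted (94 ≥ 37).
21: Rejected (21 < 37).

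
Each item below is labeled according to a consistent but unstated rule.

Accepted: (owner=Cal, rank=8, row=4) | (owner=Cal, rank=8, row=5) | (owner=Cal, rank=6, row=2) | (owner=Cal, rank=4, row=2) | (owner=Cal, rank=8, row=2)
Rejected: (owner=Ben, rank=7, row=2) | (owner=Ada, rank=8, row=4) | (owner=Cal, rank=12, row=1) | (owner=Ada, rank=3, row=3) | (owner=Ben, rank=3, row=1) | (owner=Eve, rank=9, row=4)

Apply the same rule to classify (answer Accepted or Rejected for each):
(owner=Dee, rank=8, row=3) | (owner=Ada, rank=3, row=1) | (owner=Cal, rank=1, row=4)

Rejected, Rejected, Accepted

The classifier is using: owner is Cal AND row ≥ 2.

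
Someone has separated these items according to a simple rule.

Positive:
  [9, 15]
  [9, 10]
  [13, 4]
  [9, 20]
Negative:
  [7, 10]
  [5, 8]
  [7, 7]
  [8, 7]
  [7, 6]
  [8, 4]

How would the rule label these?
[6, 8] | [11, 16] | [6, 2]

Rule: first ≥ 9. This holds for each 'Positive' example and fails for each 'Negative' one.
[6, 8]: first 6 — does not pass, so Negative.
[11, 16]: first 11 — satisfies this, so Positive.
[6, 2]: first 6 — does not pass, so Negative.

Negative, Positive, Negative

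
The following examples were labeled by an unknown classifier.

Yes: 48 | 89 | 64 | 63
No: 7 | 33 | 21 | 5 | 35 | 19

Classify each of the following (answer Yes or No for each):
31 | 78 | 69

No, Yes, Yes

Rule: at least 48. This holds for each 'Yes' example and fails for each 'No' one.
No: 31, since 31 < 48.
Yes: 78, since 78 ≥ 48.
Yes: 69, since 69 ≥ 48.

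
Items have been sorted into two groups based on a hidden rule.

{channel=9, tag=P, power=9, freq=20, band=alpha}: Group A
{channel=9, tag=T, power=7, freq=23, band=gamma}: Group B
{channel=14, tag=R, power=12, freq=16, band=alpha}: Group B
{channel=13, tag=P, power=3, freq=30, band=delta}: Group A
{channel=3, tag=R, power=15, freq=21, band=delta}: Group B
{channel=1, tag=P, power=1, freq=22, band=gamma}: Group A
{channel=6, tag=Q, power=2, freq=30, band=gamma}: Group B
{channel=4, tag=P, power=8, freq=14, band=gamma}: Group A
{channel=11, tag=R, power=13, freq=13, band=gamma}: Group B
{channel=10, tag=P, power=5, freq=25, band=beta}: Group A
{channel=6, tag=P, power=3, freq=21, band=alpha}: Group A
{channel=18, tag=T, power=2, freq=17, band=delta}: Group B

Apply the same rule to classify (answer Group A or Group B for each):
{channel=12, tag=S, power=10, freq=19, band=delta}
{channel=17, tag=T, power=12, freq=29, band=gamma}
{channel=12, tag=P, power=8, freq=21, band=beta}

A rule that fits every label: tag is P — true of each 'Group A' example, false of each 'Group B' one.
{channel=12, tag=S, power=10, freq=19, band=delta}: tag is S — doesn't match, so Group B. {channel=17, tag=T, power=12, freq=29, band=gamma}: tag is T — doesn't match, so Group B. {channel=12, tag=P, power=8, freq=21, band=beta}: tag is P — has this property, so Group A.

Group B, Group B, Group A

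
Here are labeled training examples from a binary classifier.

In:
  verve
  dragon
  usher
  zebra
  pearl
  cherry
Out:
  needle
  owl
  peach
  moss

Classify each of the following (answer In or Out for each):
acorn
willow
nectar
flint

In, Out, In, Out

Checking candidate rules against both groups, what survives is: contains 'r'.
acorn: has 'r', meets the rule → In.
willow: no 'r', does not satisfy this → Out.
nectar: has 'r', meets the rule → In.
flint: no 'r', does not satisfy this → Out.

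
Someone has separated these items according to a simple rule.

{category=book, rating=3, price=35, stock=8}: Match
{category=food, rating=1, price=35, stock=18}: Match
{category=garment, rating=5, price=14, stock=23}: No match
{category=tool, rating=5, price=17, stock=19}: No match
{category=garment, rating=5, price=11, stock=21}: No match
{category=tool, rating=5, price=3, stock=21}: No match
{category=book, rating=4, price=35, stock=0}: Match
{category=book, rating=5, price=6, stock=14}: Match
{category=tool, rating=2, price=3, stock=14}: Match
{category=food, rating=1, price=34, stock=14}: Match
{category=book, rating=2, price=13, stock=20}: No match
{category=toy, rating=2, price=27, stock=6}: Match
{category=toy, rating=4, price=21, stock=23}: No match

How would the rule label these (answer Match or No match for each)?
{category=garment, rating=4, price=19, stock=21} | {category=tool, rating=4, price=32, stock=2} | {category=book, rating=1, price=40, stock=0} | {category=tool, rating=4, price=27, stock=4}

A rule that fits every label: stock ≤ 18 — true of each 'Match' example, false of each 'No match' one.
{category=garment, rating=4, price=19, stock=21}: stock = 21 — does not satisfy this, so No match. {category=tool, rating=4, price=32, stock=2}: stock = 2 — meets the rule, so Match. {category=book, rating=1, price=40, stock=0}: stock = 0 — meets the rule, so Match. {category=tool, rating=4, price=27, stock=4}: stock = 4 — meets the rule, so Match.

No match, Match, Match, Match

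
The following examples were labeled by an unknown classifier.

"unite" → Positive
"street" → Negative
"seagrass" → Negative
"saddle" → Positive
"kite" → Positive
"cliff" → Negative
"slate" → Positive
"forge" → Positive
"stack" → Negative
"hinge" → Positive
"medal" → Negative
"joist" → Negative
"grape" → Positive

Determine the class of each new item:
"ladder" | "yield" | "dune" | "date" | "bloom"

Negative, Negative, Positive, Positive, Negative

One predicate separates the groups cleanly: ends with 'e'.
"ladder": ends with 'r', doesn't match → Negative. "yield": ends with 'd', doesn't match → Negative. "dune": ends with 'e', qualifies → Positive. "date": ends with 'e', qualifies → Positive. "bloom": ends with 'm', doesn't match → Negative.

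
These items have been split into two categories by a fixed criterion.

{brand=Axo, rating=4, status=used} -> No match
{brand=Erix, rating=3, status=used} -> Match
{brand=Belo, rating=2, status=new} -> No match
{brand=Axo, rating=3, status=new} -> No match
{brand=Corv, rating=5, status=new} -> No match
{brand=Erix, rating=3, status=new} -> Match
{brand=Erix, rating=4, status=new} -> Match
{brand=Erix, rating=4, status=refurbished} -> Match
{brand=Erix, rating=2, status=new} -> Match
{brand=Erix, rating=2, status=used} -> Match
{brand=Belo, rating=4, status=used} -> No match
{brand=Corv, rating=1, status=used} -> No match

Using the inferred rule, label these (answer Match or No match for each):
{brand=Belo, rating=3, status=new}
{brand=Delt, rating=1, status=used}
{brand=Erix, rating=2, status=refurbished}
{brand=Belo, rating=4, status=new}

The pattern is that an item is 'Match' exactly when: brand is Erix.
No match: {brand=Belo, rating=3, status=new}, since brand is Belo.
No match: {brand=Delt, rating=1, status=used}, since brand is Delt.
Match: {brand=Erix, rating=2, status=refurbished}, since brand is Erix.
No match: {brand=Belo, rating=4, status=new}, since brand is Belo.

No match, No match, Match, No match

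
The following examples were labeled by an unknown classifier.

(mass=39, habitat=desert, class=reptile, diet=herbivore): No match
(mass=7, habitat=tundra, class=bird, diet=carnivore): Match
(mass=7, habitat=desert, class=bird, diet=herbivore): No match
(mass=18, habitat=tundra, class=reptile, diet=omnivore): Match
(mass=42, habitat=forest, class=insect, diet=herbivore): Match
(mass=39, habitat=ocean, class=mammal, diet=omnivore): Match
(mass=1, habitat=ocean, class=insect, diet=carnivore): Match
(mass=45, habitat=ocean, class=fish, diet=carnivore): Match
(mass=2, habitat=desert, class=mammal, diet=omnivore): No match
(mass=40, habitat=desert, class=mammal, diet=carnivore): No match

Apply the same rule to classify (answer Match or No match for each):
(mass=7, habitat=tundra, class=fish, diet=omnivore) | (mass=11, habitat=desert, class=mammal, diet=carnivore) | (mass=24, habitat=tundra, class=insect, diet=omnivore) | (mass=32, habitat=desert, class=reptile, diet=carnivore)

Comparing the two groups points to one rule — habitat is not desert.
Match: (mass=7, habitat=tundra, class=fish, diet=omnivore), since habitat is tundra.
No match: (mass=11, habitat=desert, class=mammal, diet=carnivore), since habitat is desert.
Match: (mass=24, habitat=tundra, class=insect, diet=omnivore), since habitat is tundra.
No match: (mass=32, habitat=desert, class=reptile, diet=carnivore), since habitat is desert.

Match, No match, Match, No match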